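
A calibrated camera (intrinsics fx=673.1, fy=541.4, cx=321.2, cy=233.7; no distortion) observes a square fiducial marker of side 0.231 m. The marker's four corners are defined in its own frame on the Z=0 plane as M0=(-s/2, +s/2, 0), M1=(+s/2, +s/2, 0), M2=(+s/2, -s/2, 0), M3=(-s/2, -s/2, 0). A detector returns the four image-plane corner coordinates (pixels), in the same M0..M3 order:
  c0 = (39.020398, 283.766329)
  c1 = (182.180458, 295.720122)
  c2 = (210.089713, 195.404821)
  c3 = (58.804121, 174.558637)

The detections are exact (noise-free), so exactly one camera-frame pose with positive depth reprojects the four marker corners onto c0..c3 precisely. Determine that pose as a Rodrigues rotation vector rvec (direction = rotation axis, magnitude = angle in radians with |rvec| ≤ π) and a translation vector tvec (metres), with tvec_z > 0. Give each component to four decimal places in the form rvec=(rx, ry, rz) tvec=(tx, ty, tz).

Intrinsics K: fx=673.1, fy=541.4, cx=321.2, cy=233.7
Marker side s = 0.231 m; corners in marker frame (Z=0):
  M0 = (-0.1155, +0.1155, 0)
  M1 = (+0.1155, +0.1155, 0)
  M2 = (+0.1155, -0.1155, 0)
  M3 = (-0.1155, -0.1155, 0)
Detected image corners:
  c0 = (39.020398, 283.766329) px
  c1 = (182.180458, 295.720122) px
  c2 = (210.089713, 195.404821) px
  c3 = (58.804121, 174.558637) px
Planar DLT: solve 8×8 A·h = b for H (H[2,2]=1):
  H  [+676.17620 -68.22308 +124.85959]
  H  [+146.75329 +521.88530 +239.42828]
  H  [+0.32189 +0.29107 +1.00000]
B = K⁻¹H; ‖b₁‖=0.919353, ‖b₂‖=0.919353; λ = 2/(‖b₁‖+‖b₂‖) = 1.087721, sign → tz>0 ⇒ λ=+1.087721
r₁ = λ·B[:,0] = (+0.92561,+0.14371,+0.35013); r₂ = λ·B[:,1] = (-0.26133,+0.91185,+0.31660)
r₃ = r₁×r₂ = (-0.27377,-0.38454,+0.88158); SVD([r₁ r₂ r₃]) → R = UVᵀ:
  R  [+0.92561 -0.26133 -0.27377]
  R  [+0.14371 +0.91185 -0.38454]
  R  [+0.35013 +0.31660 +0.88158]
t = (-0.31728, +0.01151, +1.08772) m
tr R = 2.719042; θ = arccos((tr R − 1)/2) = 0.536465 rad = 30.737°
axis k = ((R−Rᵀ)₃₂, (R−Rᵀ)₁₃, (R−Rᵀ)₂₁) / (2 sinθ) = (+0.685914, -0.610344, +0.396235)
rvec = θ·k = (+0.367969, -0.327428, +0.212566)

rvec=(0.3680, -0.3274, 0.2126) tvec=(-0.3173, 0.0115, 1.0877)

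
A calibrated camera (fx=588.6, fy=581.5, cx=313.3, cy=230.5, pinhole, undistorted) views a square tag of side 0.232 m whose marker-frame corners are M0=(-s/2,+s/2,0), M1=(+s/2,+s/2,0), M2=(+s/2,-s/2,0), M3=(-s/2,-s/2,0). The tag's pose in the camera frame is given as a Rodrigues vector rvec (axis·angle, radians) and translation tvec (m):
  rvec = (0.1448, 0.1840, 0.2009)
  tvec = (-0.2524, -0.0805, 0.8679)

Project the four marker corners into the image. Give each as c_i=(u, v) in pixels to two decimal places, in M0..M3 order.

c0=(62.80, 235.32) c1=(203.30, 268.35) c2=(228.71, 112.43) c3=(81.05, 84.93)

Intrinsics K: fx=588.6, fy=581.5, cx=313.3, cy=230.5
Marker side s = 0.232 m; corners in marker frame (Z=0):
  M0 = (-0.1160, +0.1160, 0)
  M1 = (+0.1160, +0.1160, 0)
  M2 = (+0.1160, -0.1160, 0)
  M3 = (-0.1160, -0.1160, 0)
rvec = (0.1448, 0.1840, 0.2009), |rvec| = θ = 0.30852 rad = 17.677°
Rodrigues: sinθ=0.30365, 1−cosθ=0.04722; R = I + sinθ·[k]× + (1−cosθ)·[k]×²:
    [+0.96319 -0.18451 +0.19553]
    [+0.21094 +0.96958 -0.12418]
    [-0.16666 +0.16085 +0.97281]
t = (-0.2524, -0.0805, 0.8679) m
M0: Pc = R·M0+t = (-0.38553, +0.00750, +0.90589); u = 588.6·(-0.38553)/0.90589 + 313.3 = 62.8014, v = 581.5·(+0.00750)/0.90589 + 230.5 = 235.3153
M1: Pc = R·M1+t = (-0.16207, +0.05644, +0.86723); u = 588.6·(-0.16207)/0.86723 + 313.3 = 203.2978, v = 581.5·(+0.05644)/0.86723 + 230.5 = 268.3451
M2: Pc = R·M2+t = (-0.11927, -0.16850, +0.82991); u = 588.6·(-0.11927)/0.82991 + 313.3 = 228.7115, v = 581.5·(-0.16850)/0.82991 + 230.5 = 112.4343
M3: Pc = R·M3+t = (-0.34273, -0.21744, +0.86857); u = 588.6·(-0.34273)/0.86857 + 313.3 = 81.0475, v = 581.5·(-0.21744)/0.86857 + 230.5 = 84.9261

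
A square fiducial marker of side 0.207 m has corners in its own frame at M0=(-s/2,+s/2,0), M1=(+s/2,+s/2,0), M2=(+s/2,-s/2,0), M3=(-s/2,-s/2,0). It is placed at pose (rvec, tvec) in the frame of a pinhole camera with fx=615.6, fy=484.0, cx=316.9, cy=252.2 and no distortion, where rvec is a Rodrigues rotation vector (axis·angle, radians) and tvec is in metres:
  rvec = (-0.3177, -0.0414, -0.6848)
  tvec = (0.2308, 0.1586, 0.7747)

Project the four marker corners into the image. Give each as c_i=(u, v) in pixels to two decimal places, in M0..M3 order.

Intrinsics K: fx=615.6, fy=484.0, cx=316.9, cy=252.2
Marker side s = 0.207 m; corners in marker frame (Z=0):
  M0 = (-0.1035, +0.1035, 0)
  M1 = (+0.1035, +0.1035, 0)
  M2 = (+0.1035, -0.1035, 0)
  M3 = (-0.1035, -0.1035, 0)
rvec = (-0.3177, -0.0414, -0.6848), |rvec| = θ = 0.75604 rad = 43.318°
Rodrigues: sinθ=0.68605, 1−cosθ=0.27244; R = I + sinθ·[k]× + (1−cosθ)·[k]×²:
    [+0.77567 +0.62767 +0.06613]
    [-0.61513 +0.72837 +0.30180]
    [+0.14126 -0.27477 +0.95107]
t = (0.2308, 0.1586, 0.7747) m
M0: Pc = R·M0+t = (+0.21548, +0.29765, +0.73164); u = 615.6·(+0.21548)/0.73164 + 316.9 = 498.2064, v = 484.0·(+0.29765)/0.73164 + 252.2 = 449.1056
M1: Pc = R·M1+t = (+0.37605, +0.17032, +0.76088); u = 615.6·(+0.37605)/0.76088 + 316.9 = 621.1437, v = 484.0·(+0.17032)/0.76088 + 252.2 = 360.5417
M2: Pc = R·M2+t = (+0.24612, +0.01955, +0.81776); u = 615.6·(+0.24612)/0.81776 + 316.9 = 502.1744, v = 484.0·(+0.01955)/0.81776 + 252.2 = 263.7692
M3: Pc = R·M3+t = (+0.08555, +0.14688, +0.78852); u = 615.6·(+0.08555)/0.78852 + 316.9 = 383.6930, v = 484.0·(+0.14688)/0.78852 + 252.2 = 342.3560

c0=(498.21, 449.11) c1=(621.14, 360.54) c2=(502.17, 263.77) c3=(383.69, 342.36)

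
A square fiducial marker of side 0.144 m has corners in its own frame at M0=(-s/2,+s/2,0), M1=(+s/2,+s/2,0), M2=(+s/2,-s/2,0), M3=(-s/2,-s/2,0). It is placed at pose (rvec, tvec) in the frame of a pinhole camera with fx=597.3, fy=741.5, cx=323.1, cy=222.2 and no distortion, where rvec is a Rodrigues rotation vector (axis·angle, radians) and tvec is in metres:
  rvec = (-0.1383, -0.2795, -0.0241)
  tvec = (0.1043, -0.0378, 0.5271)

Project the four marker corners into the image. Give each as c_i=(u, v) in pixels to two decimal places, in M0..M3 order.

c0=(368.95, 272.60) c1=(519.34, 267.96) c2=(505.97, 76.42) c3=(360.12, 66.12)

Intrinsics K: fx=597.3, fy=741.5, cx=323.1, cy=222.2
Marker side s = 0.144 m; corners in marker frame (Z=0):
  M0 = (-0.0720, +0.0720, 0)
  M1 = (+0.0720, +0.0720, 0)
  M2 = (+0.0720, -0.0720, 0)
  M3 = (-0.0720, -0.0720, 0)
rvec = (-0.1383, -0.2795, -0.0241), |rvec| = θ = 0.31277 rad = 17.921°
Rodrigues: sinθ=0.30770, 1−cosθ=0.04852; R = I + sinθ·[k]× + (1−cosθ)·[k]×²:
    [+0.96097 +0.04288 -0.27331]
    [-0.00454 +0.99023 +0.13940]
    [+0.27662 -0.13272 +0.95177]
t = (0.1043, -0.0378, 0.5271) m
M0: Pc = R·M0+t = (+0.03820, +0.03382, +0.49763); u = 597.3·(+0.03820)/0.49763 + 323.1 = 368.9483, v = 741.5·(+0.03382)/0.49763 + 222.2 = 272.5987
M1: Pc = R·M1+t = (+0.17658, +0.03317, +0.53746); u = 597.3·(+0.17658)/0.53746 + 323.1 = 519.3366, v = 741.5·(+0.03317)/0.53746 + 222.2 = 267.9618
M2: Pc = R·M2+t = (+0.17040, -0.10942, +0.55657); u = 597.3·(+0.17040)/0.55657 + 323.1 = 505.9719, v = 741.5·(-0.10942)/0.55657 + 222.2 = 76.4198
M3: Pc = R·M3+t = (+0.03202, -0.10877, +0.51674); u = 597.3·(+0.03202)/0.51674 + 323.1 = 360.1154, v = 741.5·(-0.10877)/0.51674 + 222.2 = 66.1201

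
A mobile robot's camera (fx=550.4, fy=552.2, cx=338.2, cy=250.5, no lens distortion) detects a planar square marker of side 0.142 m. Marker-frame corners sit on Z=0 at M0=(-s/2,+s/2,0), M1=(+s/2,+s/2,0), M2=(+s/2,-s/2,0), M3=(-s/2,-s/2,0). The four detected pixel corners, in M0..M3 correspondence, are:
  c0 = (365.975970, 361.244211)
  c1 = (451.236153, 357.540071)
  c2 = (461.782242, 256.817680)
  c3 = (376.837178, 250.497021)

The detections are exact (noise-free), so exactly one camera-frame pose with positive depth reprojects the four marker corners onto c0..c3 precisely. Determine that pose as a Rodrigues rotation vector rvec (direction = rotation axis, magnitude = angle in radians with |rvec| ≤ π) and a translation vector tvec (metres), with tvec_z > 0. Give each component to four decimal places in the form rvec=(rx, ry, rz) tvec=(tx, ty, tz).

Intrinsics K: fx=550.4, fy=552.2, cx=338.2, cy=250.5
Marker side s = 0.142 m; corners in marker frame (Z=0):
  M0 = (-0.0710, +0.0710, 0)
  M1 = (+0.0710, +0.0710, 0)
  M2 = (+0.0710, -0.0710, 0)
  M3 = (-0.0710, -0.0710, 0)
Detected image corners:
  c0 = (365.975970, 361.244211) px
  c1 = (451.236153, 357.540071) px
  c2 = (461.782242, 256.817680) px
  c3 = (376.837178, 250.497021) px
Planar DLT: solve 8×8 A·h = b for H (H[2,2]=1):
  H  [+875.41478 -51.39415 +415.95092]
  H  [+213.50989 +760.66000 +306.77272]
  H  [+0.66697 +0.05781 +1.00000]
B = K⁻¹H; ‖b₁‖=1.358647, ‖b₂‖=1.358647; λ = 2/(‖b₁‖+‖b₂‖) = 0.736026, sign → tz>0 ⇒ λ=+0.736026
r₁ = λ·B[:,0] = (+0.86901,+0.06189,+0.49090); r₂ = λ·B[:,1] = (-0.09487,+0.99458,+0.04255)
r₃ = r₁×r₂ = (-0.48561,-0.08355,+0.87017); SVD([r₁ r₂ r₃]) → R = UVᵀ:
  R  [+0.86901 -0.09487 -0.48561]
  R  [+0.06189 +0.99458 -0.08355]
  R  [+0.49090 +0.04255 +0.87017]
t = (+0.10397, +0.07501, +0.73603) m
tr R = 2.733765; θ = arccos((tr R − 1)/2) = 0.521882 rad = 29.902°
axis k = ((R−Rᵀ)₃₂, (R−Rᵀ)₁₃, (R−Rᵀ)₂₁) / (2 sinθ) = (+0.126476, -0.979429, +0.157233)
rvec = θ·k = (+0.066006, -0.511146, +0.082057)

rvec=(0.0660, -0.5111, 0.0821) tvec=(0.1040, 0.0750, 0.7360)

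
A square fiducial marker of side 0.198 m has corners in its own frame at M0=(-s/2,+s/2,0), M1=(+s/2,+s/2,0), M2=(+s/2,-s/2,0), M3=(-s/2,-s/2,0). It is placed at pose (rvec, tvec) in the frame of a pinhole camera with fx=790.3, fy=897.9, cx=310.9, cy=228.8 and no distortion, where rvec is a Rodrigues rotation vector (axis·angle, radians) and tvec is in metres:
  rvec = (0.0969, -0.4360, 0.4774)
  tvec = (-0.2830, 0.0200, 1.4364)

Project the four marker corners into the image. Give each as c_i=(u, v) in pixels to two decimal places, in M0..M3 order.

c0=(79.42, 271.16) c1=(177.23, 319.71) c2=(226.53, 213.20) c3=(131.86, 158.25)

Intrinsics K: fx=790.3, fy=897.9, cx=310.9, cy=228.8
Marker side s = 0.198 m; corners in marker frame (Z=0):
  M0 = (-0.0990, +0.0990, 0)
  M1 = (+0.0990, +0.0990, 0)
  M2 = (+0.0990, -0.0990, 0)
  M3 = (-0.0990, -0.0990, 0)
rvec = (0.0969, -0.4360, 0.4774), |rvec| = θ = 0.65376 rad = 37.457°
Rodrigues: sinθ=0.60817, 1−cosθ=0.20619; R = I + sinθ·[k]× + (1−cosθ)·[k]×²:
    [+0.79834 -0.46450 -0.38328]
    [+0.42373 +0.88552 -0.19056]
    [+0.42792 -0.01028 +0.90376]
t = (-0.2830, 0.0200, 1.4364) m
M0: Pc = R·M0+t = (-0.40802, +0.06572, +1.39302); u = 790.3·(-0.40802)/1.39302 + 310.9 = 79.4183, v = 897.9·(+0.06572)/1.39302 + 228.8 = 271.1591
M1: Pc = R·M1+t = (-0.24995, +0.14962, +1.47775); u = 790.3·(-0.24995)/1.47775 + 310.9 = 177.2266, v = 897.9·(+0.14962)/1.47775 + 228.8 = 319.7085
M2: Pc = R·M2+t = (-0.15798, -0.02572, +1.47978); u = 790.3·(-0.15798)/1.47978 + 310.9 = 226.5285, v = 897.9·(-0.02572)/1.47978 + 228.8 = 213.1956
M3: Pc = R·M3+t = (-0.31605, -0.10962, +1.39505); u = 790.3·(-0.31605)/1.39505 + 310.9 = 131.8571, v = 897.9·(-0.10962)/1.39505 + 228.8 = 158.2481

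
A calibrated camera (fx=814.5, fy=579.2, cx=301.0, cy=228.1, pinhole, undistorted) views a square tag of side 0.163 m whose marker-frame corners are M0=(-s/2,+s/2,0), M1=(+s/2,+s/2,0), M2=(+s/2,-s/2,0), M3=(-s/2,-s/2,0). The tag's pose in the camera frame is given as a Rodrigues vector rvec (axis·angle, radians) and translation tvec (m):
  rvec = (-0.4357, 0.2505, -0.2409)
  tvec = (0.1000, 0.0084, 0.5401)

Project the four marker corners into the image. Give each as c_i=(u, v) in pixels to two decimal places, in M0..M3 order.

Intrinsics K: fx=814.5, fy=579.2, cx=301.0, cy=228.1
Marker side s = 0.163 m; corners in marker frame (Z=0):
  M0 = (-0.0815, +0.0815, 0)
  M1 = (+0.0815, +0.0815, 0)
  M2 = (+0.0815, -0.0815, 0)
  M3 = (-0.0815, -0.0815, 0)
rvec = (-0.4357, 0.2505, -0.2409), |rvec| = θ = 0.55733 rad = 31.933°
Rodrigues: sinθ=0.52892, 1−cosθ=0.15133; R = I + sinθ·[k]× + (1−cosθ)·[k]×²:
    [+0.94116 +0.17545 +0.28887]
    [-0.28179 +0.87924 +0.38409]
    [-0.18660 -0.44289 +0.87694]
t = (0.1000, 0.0084, 0.5401) m
M0: Pc = R·M0+t = (+0.03759, +0.10302, +0.51921); u = 814.5·(+0.03759)/0.51921 + 301.0 = 359.9758, v = 579.2·(+0.10302)/0.51921 + 228.1 = 343.0275
M1: Pc = R·M1+t = (+0.19100, +0.05709, +0.48880); u = 814.5·(+0.19100)/0.48880 + 301.0 = 619.2756, v = 579.2·(+0.05709)/0.48880 + 228.1 = 295.7511
M2: Pc = R·M2+t = (+0.16241, -0.08622, +0.56099); u = 814.5·(+0.16241)/0.56099 + 301.0 = 536.7965, v = 579.2·(-0.08622)/0.56099 + 228.1 = 139.0764
M3: Pc = R·M3+t = (+0.00900, -0.04029, +0.59140); u = 814.5·(+0.00900)/0.59140 + 301.0 = 313.3907, v = 579.2·(-0.04029)/0.59140 + 228.1 = 188.6395

c0=(359.98, 343.03) c1=(619.28, 295.75) c2=(536.80, 139.08) c3=(313.39, 188.64)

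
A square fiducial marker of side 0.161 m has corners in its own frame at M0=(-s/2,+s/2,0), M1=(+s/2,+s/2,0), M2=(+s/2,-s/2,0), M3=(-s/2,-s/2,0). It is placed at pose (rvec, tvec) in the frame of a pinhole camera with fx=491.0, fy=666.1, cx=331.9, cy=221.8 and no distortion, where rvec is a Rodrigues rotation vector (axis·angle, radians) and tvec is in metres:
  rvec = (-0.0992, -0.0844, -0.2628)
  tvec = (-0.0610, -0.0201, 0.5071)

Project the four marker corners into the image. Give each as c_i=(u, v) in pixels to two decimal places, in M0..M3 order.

c0=(214.96, 327.00) c1=(368.29, 269.97) c2=(327.45, 71.22) c3=(177.10, 120.60)

Intrinsics K: fx=491.0, fy=666.1, cx=331.9, cy=221.8
Marker side s = 0.161 m; corners in marker frame (Z=0):
  M0 = (-0.0805, +0.0805, 0)
  M1 = (+0.0805, +0.0805, 0)
  M2 = (+0.0805, -0.0805, 0)
  M3 = (-0.0805, -0.0805, 0)
rvec = (-0.0992, -0.0844, -0.2628), |rvec| = θ = 0.29331 rad = 16.805°
Rodrigues: sinθ=0.28912, 1−cosθ=0.04271; R = I + sinθ·[k]× + (1−cosθ)·[k]×²:
    [+0.96218 +0.26320 -0.07025]
    [-0.25489 +0.96083 +0.10879]
    [+0.09614 -0.08677 +0.99158]
t = (-0.0610, -0.0201, 0.5071) m
M0: Pc = R·M0+t = (-0.11727, +0.07777, +0.49238); u = 491.0·(-0.11727)/0.49238 + 331.9 = 214.9602, v = 666.1·(+0.07777)/0.49238 + 221.8 = 327.0035
M1: Pc = R·M1+t = (+0.03764, +0.03673, +0.50785); u = 491.0·(+0.03764)/0.50785 + 331.9 = 368.2941, v = 666.1·(+0.03673)/0.50785 + 221.8 = 269.9724
M2: Pc = R·M2+t = (-0.00473, -0.11797, +0.52182); u = 491.0·(-0.00473)/0.52182 + 331.9 = 327.4470, v = 666.1·(-0.11797)/0.52182 + 221.8 = 71.2189
M3: Pc = R·M3+t = (-0.15964, -0.07693, +0.50635); u = 491.0·(-0.15964)/0.50635 + 331.9 = 177.0951, v = 666.1·(-0.07693)/0.50635 + 221.8 = 120.6010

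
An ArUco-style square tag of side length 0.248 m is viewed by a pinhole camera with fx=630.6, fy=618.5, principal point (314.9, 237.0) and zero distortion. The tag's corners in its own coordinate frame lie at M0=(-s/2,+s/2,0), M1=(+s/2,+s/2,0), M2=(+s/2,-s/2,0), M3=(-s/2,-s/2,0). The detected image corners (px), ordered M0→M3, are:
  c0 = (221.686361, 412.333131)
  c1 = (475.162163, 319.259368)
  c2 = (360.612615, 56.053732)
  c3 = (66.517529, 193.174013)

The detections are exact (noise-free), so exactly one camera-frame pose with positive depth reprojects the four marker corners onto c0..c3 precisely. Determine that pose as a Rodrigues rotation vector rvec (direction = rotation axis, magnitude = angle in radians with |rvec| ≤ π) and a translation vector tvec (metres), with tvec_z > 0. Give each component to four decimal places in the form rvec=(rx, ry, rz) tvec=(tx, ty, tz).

Intrinsics K: fx=630.6, fy=618.5, cx=314.9, cy=237.0
Marker side s = 0.248 m; corners in marker frame (Z=0):
  M0 = (-0.1240, +0.1240, 0)
  M1 = (+0.1240, +0.1240, 0)
  M2 = (+0.1240, -0.1240, 0)
  M3 = (-0.1240, -0.1240, 0)
Detected image corners:
  c0 = (221.686361, 412.333131) px
  c1 = (475.162163, 319.259368) px
  c2 = (360.612615, 56.053732) px
  c3 = (66.517529, 193.174013) px
Planar DLT: solve 8×8 A·h = b for H (H[2,2]=1):
  H  [+993.48356 +766.12719 +281.30297]
  H  [-545.05549 +1159.27530 +259.44504]
  H  [-0.36509 +0.77807 +1.00000]
B = K⁻¹H; ‖b₁‖=1.942334, ‖b₂‖=1.942334; λ = 2/(‖b₁‖+‖b₂‖) = 0.514844, sign → tz>0 ⇒ λ=+0.514844
r₁ = λ·B[:,0] = (+0.90498,-0.38168,-0.18797); r₂ = λ·B[:,1] = (+0.42546,+0.81149,+0.40058)
r₃ = r₁×r₂ = (-0.00036,-0.44249,+0.89677); SVD([r₁ r₂ r₃]) → R = UVᵀ:
  R  [+0.90498 +0.42546 -0.00036]
  R  [-0.38168 +0.81149 -0.44249]
  R  [-0.18797 +0.40058 +0.89677]
t = (-0.02743, +0.01868, +0.51484) m
tr R = 2.613245; θ = arccos((tr R − 1)/2) = 0.632381 rad = 36.233°
axis k = ((R−Rᵀ)₃₂, (R−Rᵀ)₁₃, (R−Rᵀ)₂₁) / (2 sinθ) = (+0.713180, +0.158698, -0.682781)
rvec = θ·k = (+0.451001, +0.100358, -0.431778)

rvec=(0.4510, 0.1004, -0.4318) tvec=(-0.0274, 0.0187, 0.5148)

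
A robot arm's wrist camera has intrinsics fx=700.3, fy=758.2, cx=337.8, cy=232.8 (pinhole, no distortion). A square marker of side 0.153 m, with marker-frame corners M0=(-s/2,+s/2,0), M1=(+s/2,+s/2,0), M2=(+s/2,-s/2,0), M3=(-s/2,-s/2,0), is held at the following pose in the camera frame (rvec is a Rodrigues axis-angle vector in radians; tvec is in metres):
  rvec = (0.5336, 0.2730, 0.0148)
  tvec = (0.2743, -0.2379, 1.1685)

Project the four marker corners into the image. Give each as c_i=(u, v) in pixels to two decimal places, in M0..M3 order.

c0=(454.81, 122.48) c1=(545.56, 127.15) c2=(554.52, 29.79) c3=(457.37, 28.09)

Intrinsics K: fx=700.3, fy=758.2, cx=337.8, cy=232.8
Marker side s = 0.153 m; corners in marker frame (Z=0):
  M0 = (-0.0765, +0.0765, 0)
  M1 = (+0.0765, +0.0765, 0)
  M2 = (+0.0765, -0.0765, 0)
  M3 = (-0.0765, -0.0765, 0)
rvec = (0.5336, 0.2730, 0.0148), |rvec| = θ = 0.59956 rad = 34.352°
Rodrigues: sinθ=0.56428, 1−cosθ=0.17442; R = I + sinθ·[k]× + (1−cosθ)·[k]×²:
    [+0.96373 +0.05675 +0.26077]
    [+0.08461 +0.86174 -0.50024]
    [-0.25310 +0.50416 +0.82569]
t = (0.2743, -0.2379, 1.1685) m
M0: Pc = R·M0+t = (+0.20492, -0.17845, +1.22643); u = 700.3·(+0.20492)/1.22643 + 337.8 = 454.8084, v = 758.2·(-0.17845)/1.22643 + 232.8 = 122.4797
M1: Pc = R·M1+t = (+0.35237, -0.16550, +1.18771); u = 700.3·(+0.35237)/1.18771 + 337.8 = 545.5641, v = 758.2·(-0.16550)/1.18771 + 232.8 = 127.1466
M2: Pc = R·M2+t = (+0.34368, -0.29735, +1.11057); u = 700.3·(+0.34368)/1.11057 + 337.8 = 554.5194, v = 758.2·(-0.29735)/1.11057 + 232.8 = 29.7948
M3: Pc = R·M3+t = (+0.19623, -0.31030, +1.14929); u = 700.3·(+0.19623)/1.14929 + 337.8 = 457.3708, v = 758.2·(-0.31030)/1.14929 + 232.8 = 28.0949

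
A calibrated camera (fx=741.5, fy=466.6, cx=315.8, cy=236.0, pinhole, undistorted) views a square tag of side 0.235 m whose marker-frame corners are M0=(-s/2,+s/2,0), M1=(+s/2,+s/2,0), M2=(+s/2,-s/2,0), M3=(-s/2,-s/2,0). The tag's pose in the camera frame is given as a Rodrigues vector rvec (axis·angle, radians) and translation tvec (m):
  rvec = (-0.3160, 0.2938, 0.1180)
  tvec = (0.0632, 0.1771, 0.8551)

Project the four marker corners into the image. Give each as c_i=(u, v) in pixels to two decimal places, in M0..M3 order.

Intrinsics K: fx=741.5, fy=466.6, cx=315.8, cy=236.0
Marker side s = 0.235 m; corners in marker frame (Z=0):
  M0 = (-0.1175, +0.1175, 0)
  M1 = (+0.1175, +0.1175, 0)
  M2 = (+0.1175, -0.1175, 0)
  M3 = (-0.1175, -0.1175, 0)
rvec = (-0.3160, 0.2938, 0.1180), |rvec| = θ = 0.44732 rad = 25.630°
Rodrigues: sinθ=0.43255, 1−cosθ=0.09839; R = I + sinθ·[k]× + (1−cosθ)·[k]×²:
    [+0.95071 -0.15976 +0.26576]
    [+0.06845 +0.94405 +0.32261]
    [-0.30243 -0.28852 +0.90845]
t = (0.0632, 0.1771, 0.8551) m
M0: Pc = R·M0+t = (-0.06728, +0.27998, +0.85674); u = 741.5·(-0.06728)/0.85674 + 315.8 = 257.5699, v = 466.6·(+0.27998)/0.85674 + 236.0 = 388.4860
M1: Pc = R·M1+t = (+0.15614, +0.29607, +0.78566); u = 741.5·(+0.15614)/0.78566 + 315.8 = 463.1604, v = 466.6·(+0.29607)/0.78566 + 236.0 = 411.8336
M2: Pc = R·M2+t = (+0.19368, +0.07422, +0.85346); u = 741.5·(+0.19368)/0.85346 + 315.8 = 484.0710, v = 466.6·(+0.07422)/0.85346 + 236.0 = 276.5754
M3: Pc = R·M3+t = (-0.02974, +0.05813, +0.92454); u = 741.5·(-0.02974)/0.92454 + 315.8 = 291.9502, v = 466.6·(+0.05813)/0.92454 + 236.0 = 265.3377

c0=(257.57, 388.49) c1=(463.16, 411.83) c2=(484.07, 276.58) c3=(291.95, 265.34)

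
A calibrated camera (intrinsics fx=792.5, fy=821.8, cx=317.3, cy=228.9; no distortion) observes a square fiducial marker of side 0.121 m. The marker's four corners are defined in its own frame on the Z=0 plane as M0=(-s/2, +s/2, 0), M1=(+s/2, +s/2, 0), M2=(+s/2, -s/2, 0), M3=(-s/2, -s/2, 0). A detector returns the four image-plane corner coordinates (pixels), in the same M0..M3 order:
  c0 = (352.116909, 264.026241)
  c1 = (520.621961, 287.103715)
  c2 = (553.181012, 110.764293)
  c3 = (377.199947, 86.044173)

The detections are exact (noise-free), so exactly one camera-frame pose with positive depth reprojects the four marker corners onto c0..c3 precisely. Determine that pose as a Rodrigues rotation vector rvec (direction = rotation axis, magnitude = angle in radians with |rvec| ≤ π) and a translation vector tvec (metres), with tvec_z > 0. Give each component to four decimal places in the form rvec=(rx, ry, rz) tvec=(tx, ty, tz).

rvec=(0.2022, -0.0019, 0.1330) tvec=(0.0926, -0.0268, 0.5507)

Intrinsics K: fx=792.5, fy=821.8, cx=317.3, cy=228.9
Marker side s = 0.121 m; corners in marker frame (Z=0):
  M0 = (-0.0605, +0.0605, 0)
  M1 = (+0.0605, +0.0605, 0)
  M2 = (+0.0605, -0.0605, 0)
  M3 = (-0.0605, -0.0605, 0)
Detected image corners:
  c0 = (352.116909, 264.026241) px
  c1 = (520.621961, 287.103715) px
  c2 = (553.181012, 110.764293) px
  c3 = (377.199947, 86.044173) px
Planar DLT: solve 8×8 A·h = b for H (H[2,2]=1):
  H  [+1435.26591 -74.45998 +450.60708]
  H  [+202.52523 +1532.06425 +188.95170]
  H  [+0.02762 +0.36333 +1.00000]
B = K⁻¹H; ‖b₁‖=1.815979, ‖b₂‖=1.815979; λ = 2/(‖b₁‖+‖b₂‖) = 0.550667, sign → tz>0 ⇒ λ=+0.550667
r₁ = λ·B[:,0] = (+0.99120,+0.13147,+0.01521); r₂ = λ·B[:,1] = (-0.13184,+0.97087,+0.20007)
r₃ = r₁×r₂ = (+0.01154,-0.20032,+0.97966); SVD([r₁ r₂ r₃]) → R = UVᵀ:
  R  [+0.99120 -0.13184 +0.01154]
  R  [+0.13147 +0.97087 -0.20032]
  R  [+0.01521 +0.20007 +0.97966]
t = (+0.09263, -0.02677, +0.55067) m
tr R = 2.941736; θ = arccos((tr R − 1)/2) = 0.241970 rad = 13.864°
axis k = ((R−Rᵀ)₃₂, (R−Rᵀ)₁₃, (R−Rᵀ)₂₁) / (2 sinθ) = (+0.835490, -0.007652, +0.549452)
rvec = θ·k = (+0.202164, -0.001852, +0.132951)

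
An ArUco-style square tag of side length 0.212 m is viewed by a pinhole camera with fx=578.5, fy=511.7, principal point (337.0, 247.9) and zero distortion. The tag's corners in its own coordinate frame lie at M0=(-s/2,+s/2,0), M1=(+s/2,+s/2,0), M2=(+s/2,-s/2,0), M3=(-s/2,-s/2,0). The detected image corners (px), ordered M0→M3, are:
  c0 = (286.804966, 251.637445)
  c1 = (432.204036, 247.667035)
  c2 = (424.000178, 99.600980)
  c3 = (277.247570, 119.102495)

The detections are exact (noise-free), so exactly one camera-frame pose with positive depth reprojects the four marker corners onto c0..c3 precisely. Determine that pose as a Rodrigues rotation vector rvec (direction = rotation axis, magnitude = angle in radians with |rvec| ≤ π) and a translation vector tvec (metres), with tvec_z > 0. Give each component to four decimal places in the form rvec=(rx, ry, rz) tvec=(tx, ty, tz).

Intrinsics K: fx=578.5, fy=511.7, cx=337.0, cy=247.9
Marker side s = 0.212 m; corners in marker frame (Z=0):
  M0 = (-0.1060, +0.1060, 0)
  M1 = (+0.1060, +0.1060, 0)
  M2 = (+0.1060, -0.1060, 0)
  M3 = (-0.1060, -0.1060, 0)
Detected image corners:
  c0 = (286.804966, 251.637445) px
  c1 = (432.204036, 247.667035) px
  c2 = (424.000178, 99.600980) px
  c3 = (277.247570, 119.102495) px
Planar DLT: solve 8×8 A·h = b for H (H[2,2]=1):
  H  [+505.83934 +68.71918 +351.10553]
  H  [-147.66919 +673.26707 +180.38109]
  H  [-0.51588 +0.07507 +1.00000]
B = K⁻¹H; ‖b₁‖=1.283773, ‖b₂‖=1.283773; λ = 2/(‖b₁‖+‖b₂‖) = 0.778954, sign → tz>0 ⇒ λ=+0.778954
r₁ = λ·B[:,0] = (+0.91521,-0.03011,-0.40185); r₂ = λ·B[:,1] = (+0.05847,+0.99658,+0.05848)
r₃ = r₁×r₂ = (+0.39871,-0.07701,+0.91384); SVD([r₁ r₂ r₃]) → R = UVᵀ:
  R  [+0.91521 +0.05847 +0.39871]
  R  [-0.03011 +0.99658 -0.07701]
  R  [-0.40185 +0.05848 +0.91384]
t = (+0.01899, -0.10278, +0.77895) m
tr R = 2.825622; θ = arccos((tr R − 1)/2) = 0.420682 rad = 24.103°
axis k = ((R−Rᵀ)₃₂, (R−Rᵀ)₁₃, (R−Rᵀ)₂₁) / (2 sinθ) = (+0.165885, +0.980164, -0.108451)
rvec = θ·k = (+0.069785, +0.412337, -0.045623)

rvec=(0.0698, 0.4123, -0.0456) tvec=(0.0190, -0.1028, 0.7790)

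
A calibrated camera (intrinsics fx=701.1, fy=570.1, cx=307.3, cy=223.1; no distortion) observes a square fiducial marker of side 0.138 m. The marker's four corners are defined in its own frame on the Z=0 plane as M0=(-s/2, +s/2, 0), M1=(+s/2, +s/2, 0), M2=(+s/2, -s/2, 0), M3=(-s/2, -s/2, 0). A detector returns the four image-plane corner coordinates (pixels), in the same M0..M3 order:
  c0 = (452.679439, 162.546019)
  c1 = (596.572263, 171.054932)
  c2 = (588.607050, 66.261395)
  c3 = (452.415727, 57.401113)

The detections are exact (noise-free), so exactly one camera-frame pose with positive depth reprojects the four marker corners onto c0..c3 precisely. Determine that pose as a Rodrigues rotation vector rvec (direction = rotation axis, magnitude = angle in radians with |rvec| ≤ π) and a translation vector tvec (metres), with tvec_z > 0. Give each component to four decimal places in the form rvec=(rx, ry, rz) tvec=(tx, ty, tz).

rvec=(-0.2748, -0.0482, 0.0620) tvec=(0.2093, -0.1317, 0.6810)

Intrinsics K: fx=701.1, fy=570.1, cx=307.3, cy=223.1
Marker side s = 0.138 m; corners in marker frame (Z=0):
  M0 = (-0.0690, +0.0690, 0)
  M1 = (+0.0690, +0.0690, 0)
  M2 = (+0.0690, -0.0690, 0)
  M3 = (-0.0690, -0.0690, 0)
Detected image corners:
  c0 = (452.679439, 162.546019) px
  c1 = (596.572263, 171.054932) px
  c2 = (588.607050, 66.261395) px
  c3 = (452.415727, 57.401113) px
Planar DLT: solve 8×8 A·h = b for H (H[2,2]=1):
  H  [+1044.00484 -179.20347 +522.78897]
  H  [+69.52488 +714.89296 +112.88377]
  H  [+0.05737 -0.40019 +1.00000]
B = K⁻¹H; ‖b₁‖=1.468450, ‖b₂‖=1.468450; λ = 2/(‖b₁‖+‖b₂‖) = 0.680990, sign → tz>0 ⇒ λ=+0.680990
r₁ = λ·B[:,0] = (+0.99694,+0.06776,+0.03907); r₂ = λ·B[:,1] = (-0.05461,+0.96060,-0.27253)
r₃ = r₁×r₂ = (-0.05599,+0.26956,+0.96135); SVD([r₁ r₂ r₃]) → R = UVᵀ:
  R  [+0.99694 -0.05461 -0.05599]
  R  [+0.06776 +0.96060 +0.26956]
  R  [+0.03907 -0.27253 +0.96135]
t = (+0.20931, -0.13165, +0.68099) m
tr R = 2.918888; θ = arccos((tr R − 1)/2) = 0.285774 rad = 16.374°
axis k = ((R−Rᵀ)₃₂, (R−Rᵀ)₁₃, (R−Rᵀ)₂₁) / (2 sinθ) = (-0.961490, -0.168604, +0.217048)
rvec = θ·k = (-0.274769, -0.048183, +0.062027)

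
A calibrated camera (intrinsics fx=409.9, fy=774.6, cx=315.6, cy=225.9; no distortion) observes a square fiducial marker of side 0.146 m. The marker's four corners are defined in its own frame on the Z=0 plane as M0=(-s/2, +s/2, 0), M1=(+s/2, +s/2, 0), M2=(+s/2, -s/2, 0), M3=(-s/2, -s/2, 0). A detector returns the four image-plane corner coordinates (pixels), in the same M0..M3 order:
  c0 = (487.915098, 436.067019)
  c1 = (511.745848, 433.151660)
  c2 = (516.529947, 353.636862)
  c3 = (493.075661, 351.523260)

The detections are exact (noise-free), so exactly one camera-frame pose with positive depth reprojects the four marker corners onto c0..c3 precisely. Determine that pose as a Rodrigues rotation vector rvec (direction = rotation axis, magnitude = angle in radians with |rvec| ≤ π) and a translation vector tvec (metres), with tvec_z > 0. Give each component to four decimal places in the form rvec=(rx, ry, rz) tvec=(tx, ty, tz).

Intrinsics K: fx=409.9, fy=774.6, cx=315.6, cy=225.9
Marker side s = 0.146 m; corners in marker frame (Z=0):
  M0 = (-0.0730, +0.0730, 0)
  M1 = (+0.0730, +0.0730, 0)
  M2 = (+0.0730, -0.0730, 0)
  M3 = (-0.0730, -0.0730, 0)
Detected image corners:
  c0 = (487.915098, 436.067019) px
  c1 = (511.745848, 433.151660) px
  c2 = (516.529947, 353.636862) px
  c3 = (493.075661, 351.523260) px
Planar DLT: solve 8×8 A·h = b for H (H[2,2]=1):
  H  [+372.81004 -44.45146 +502.68268]
  H  [+162.51488 +553.14099 +393.52637]
  H  [+0.41981 -0.02077 +1.00000]
B = K⁻¹H; ‖b₁‖=0.726364, ‖b₂‖=0.726364; λ = 2/(‖b₁‖+‖b₂‖) = 1.376721, sign → tz>0 ⇒ λ=+1.376721
r₁ = λ·B[:,0] = (+0.80715,+0.12029,+0.57796); r₂ = λ·B[:,1] = (-0.12728,+0.99145,-0.02860)
r₃ = r₁×r₂ = (-0.57646,-0.05048,+0.81556); SVD([r₁ r₂ r₃]) → R = UVᵀ:
  R  [+0.80715 -0.12728 -0.57646]
  R  [+0.12029 +0.99145 -0.05048]
  R  [+0.57796 -0.02860 +0.81556]
t = (+0.62835, +0.29793, +1.37672) m
tr R = 2.614170; θ = arccos((tr R − 1)/2) = 0.631598 rad = 36.188°
axis k = ((R−Rᵀ)₃₂, (R−Rᵀ)₁₃, (R−Rᵀ)₂₁) / (2 sinθ) = (+0.018532, -0.977601, +0.209651)
rvec = θ·k = (+0.011705, -0.617451, +0.132415)

rvec=(0.0117, -0.6175, 0.1324) tvec=(0.6283, 0.2979, 1.3767)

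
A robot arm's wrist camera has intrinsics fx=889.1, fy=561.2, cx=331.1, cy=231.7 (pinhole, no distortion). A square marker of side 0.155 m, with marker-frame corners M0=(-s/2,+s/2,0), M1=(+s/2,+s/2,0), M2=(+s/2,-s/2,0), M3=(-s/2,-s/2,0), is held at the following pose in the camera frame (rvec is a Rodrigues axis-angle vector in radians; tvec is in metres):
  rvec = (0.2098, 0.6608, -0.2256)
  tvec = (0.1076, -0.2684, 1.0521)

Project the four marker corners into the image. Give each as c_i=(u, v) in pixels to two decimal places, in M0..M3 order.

c0=(386.60, 138.88) c1=(496.25, 117.98) c2=(461.59, 32.32) c3=(353.14, 61.21)

Intrinsics K: fx=889.1, fy=561.2, cx=331.1, cy=231.7
Marker side s = 0.155 m; corners in marker frame (Z=0):
  M0 = (-0.0775, +0.0775, 0)
  M1 = (+0.0775, +0.0775, 0)
  M2 = (+0.0775, -0.0775, 0)
  M3 = (-0.0775, -0.0775, 0)
rvec = (0.2098, 0.6608, -0.2256), |rvec| = θ = 0.72909 rad = 41.774°
Rodrigues: sinθ=0.66619, 1−cosθ=0.25422; R = I + sinθ·[k]× + (1−cosθ)·[k]×²:
    [+0.76683 +0.27244 +0.58116]
    [-0.13984 +0.95461 -0.26299]
    [-0.62643 +0.12041 +0.77012]
t = (0.1076, -0.2684, 1.0521) m
M0: Pc = R·M0+t = (+0.06928, -0.18358, +1.10998); u = 889.1·(+0.06928)/1.10998 + 331.1 = 386.5972, v = 561.2·(-0.18358)/1.10998 + 231.7 = 138.8827
M1: Pc = R·M1+t = (+0.18814, -0.20526, +1.01288); u = 889.1·(+0.18814)/1.01288 + 331.1 = 496.2508, v = 561.2·(-0.20526)/1.01288 + 231.7 = 117.9760
M2: Pc = R·M2+t = (+0.14592, -0.35322, +0.99422); u = 889.1·(+0.14592)/0.99422 + 331.1 = 461.5877, v = 561.2·(-0.35322)/0.99422 + 231.7 = 32.3208
M3: Pc = R·M3+t = (+0.02706, -0.33154, +1.09132); u = 889.1·(+0.02706)/1.09132 + 331.1 = 353.1430, v = 561.2·(-0.33154)/1.09132 + 231.7 = 61.2059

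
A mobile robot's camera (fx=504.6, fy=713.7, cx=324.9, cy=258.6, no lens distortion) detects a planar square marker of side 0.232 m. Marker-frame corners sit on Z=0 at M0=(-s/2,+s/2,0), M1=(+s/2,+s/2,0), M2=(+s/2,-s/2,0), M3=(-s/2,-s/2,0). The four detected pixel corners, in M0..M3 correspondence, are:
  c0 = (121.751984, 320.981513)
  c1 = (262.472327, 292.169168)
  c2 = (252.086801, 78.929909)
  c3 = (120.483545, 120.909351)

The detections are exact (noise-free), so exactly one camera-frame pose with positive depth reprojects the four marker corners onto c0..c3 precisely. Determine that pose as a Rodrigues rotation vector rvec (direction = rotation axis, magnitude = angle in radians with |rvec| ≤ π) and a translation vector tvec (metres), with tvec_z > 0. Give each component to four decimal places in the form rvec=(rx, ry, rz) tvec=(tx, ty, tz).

rvec=(-0.1990, 0.2644, -0.1224) tvec=(-0.2104, -0.0623, 0.7674)

Intrinsics K: fx=504.6, fy=713.7, cx=324.9, cy=258.6
Marker side s = 0.232 m; corners in marker frame (Z=0):
  M0 = (-0.1160, +0.1160, 0)
  M1 = (+0.1160, +0.1160, 0)
  M2 = (+0.1160, -0.1160, 0)
  M3 = (-0.1160, -0.1160, 0)
Detected image corners:
  c0 = (121.751984, 320.981513) px
  c1 = (262.472327, 292.169168) px
  c2 = (252.086801, 78.929909) px
  c3 = (120.483545, 120.909351) px
Planar DLT: solve 8×8 A·h = b for H (H[2,2]=1):
  H  [+525.41090 -27.61699 +186.56511]
  H  [-218.85983 +833.83712 +200.61366]
  H  [-0.32171 -0.27484 +1.00000]
B = K⁻¹H; ‖b₁‖=1.303108, ‖b₂‖=1.303108; λ = 2/(‖b₁‖+‖b₂‖) = 0.767396, sign → tz>0 ⇒ λ=+0.767396
r₁ = λ·B[:,0] = (+0.95800,-0.14587,-0.24688); r₂ = λ·B[:,1] = (+0.09380,+0.97299,-0.21091)
r₃ = r₁×r₂ = (+0.27098,+0.17890,+0.94582); SVD([r₁ r₂ r₃]) → R = UVᵀ:
  R  [+0.95800 +0.09380 +0.27098]
  R  [-0.14587 +0.97299 +0.17890]
  R  [-0.24688 -0.21091 +0.94582]
t = (-0.21038, -0.06235, +0.76740) m
tr R = 2.876813; θ = arccos((tr R − 1)/2) = 0.352807 rad = 20.214°
axis k = ((R−Rᵀ)₃₂, (R−Rᵀ)₁₃, (R−Rᵀ)₂₁) / (2 sinθ) = (-0.564074, +0.749358, -0.346819)
rvec = θ·k = (-0.199009, +0.264379, -0.122360)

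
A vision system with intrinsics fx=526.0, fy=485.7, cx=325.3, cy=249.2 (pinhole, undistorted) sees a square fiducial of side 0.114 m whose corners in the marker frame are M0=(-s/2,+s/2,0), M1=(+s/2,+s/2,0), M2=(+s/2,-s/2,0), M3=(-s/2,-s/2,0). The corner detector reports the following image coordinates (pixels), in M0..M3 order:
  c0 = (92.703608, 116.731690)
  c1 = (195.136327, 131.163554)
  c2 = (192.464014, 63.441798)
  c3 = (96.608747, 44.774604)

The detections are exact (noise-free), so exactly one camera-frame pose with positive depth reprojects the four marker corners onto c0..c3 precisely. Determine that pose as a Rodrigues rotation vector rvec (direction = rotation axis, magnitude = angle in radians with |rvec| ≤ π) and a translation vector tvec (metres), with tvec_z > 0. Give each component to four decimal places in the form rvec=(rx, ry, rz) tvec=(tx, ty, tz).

Intrinsics K: fx=526.0, fy=485.7, cx=325.3, cy=249.2
Marker side s = 0.114 m; corners in marker frame (Z=0):
  M0 = (-0.0570, +0.0570, 0)
  M1 = (+0.0570, +0.0570, 0)
  M2 = (+0.0570, -0.0570, 0)
  M3 = (-0.0570, -0.0570, 0)
Detected image corners:
  c0 = (92.703608, 116.731690) px
  c1 = (195.136327, 131.163554) px
  c2 = (192.464014, 63.441798) px
  c3 = (96.608747, 44.774604) px
Planar DLT: solve 8×8 A·h = b for H (H[2,2]=1):
  H  [+965.20542 -87.64119 +146.12832]
  H  [+205.33210 +560.47862 +88.19335]
  H  [+0.66888 -0.57779 +1.00000]
B = K⁻¹H; ‖b₁‖=1.572866, ‖b₂‖=1.572866; λ = 2/(‖b₁‖+‖b₂‖) = 0.635782, sign → tz>0 ⇒ λ=+0.635782
r₁ = λ·B[:,0] = (+0.90366,+0.05059,+0.42526); r₂ = λ·B[:,1] = (+0.12125,+0.92215,-0.36735)
r₃ = r₁×r₂ = (-0.41074,+0.38352,+0.82717); SVD([r₁ r₂ r₃]) → R = UVᵀ:
  R  [+0.90366 +0.12125 -0.41074]
  R  [+0.05059 +0.92215 +0.38352]
  R  [+0.42526 -0.36735 +0.82717]
t = (-0.21657, -0.21076, +0.63578) m
tr R = 2.652968; θ = arccos((tr R − 1)/2) = 0.597963 rad = 34.261°
axis k = ((R−Rᵀ)₃₂, (R−Rᵀ)₁₃, (R−Rᵀ)₂₁) / (2 sinθ) = (-0.666896, -0.742503, -0.062760)
rvec = θ·k = (-0.398779, -0.443990, -0.037528)

rvec=(-0.3988, -0.4440, -0.0375) tvec=(-0.2166, -0.2108, 0.6358)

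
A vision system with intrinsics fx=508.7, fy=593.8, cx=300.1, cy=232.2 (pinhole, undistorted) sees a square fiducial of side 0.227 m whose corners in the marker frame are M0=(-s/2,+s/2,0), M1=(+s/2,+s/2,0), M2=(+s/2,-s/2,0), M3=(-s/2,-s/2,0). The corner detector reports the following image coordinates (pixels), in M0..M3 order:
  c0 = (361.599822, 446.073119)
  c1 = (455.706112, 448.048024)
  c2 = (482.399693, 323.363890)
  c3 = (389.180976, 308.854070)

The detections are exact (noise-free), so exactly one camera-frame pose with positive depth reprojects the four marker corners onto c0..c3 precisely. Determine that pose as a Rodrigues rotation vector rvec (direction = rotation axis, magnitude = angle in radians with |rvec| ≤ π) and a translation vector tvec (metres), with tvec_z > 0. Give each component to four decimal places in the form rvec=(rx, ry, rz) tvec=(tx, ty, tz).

rvec=(0.1219, -0.4140, 0.1950) tvec=(0.2404, 0.2490, 0.9847)

Intrinsics K: fx=508.7, fy=593.8, cx=300.1, cy=232.2
Marker side s = 0.227 m; corners in marker frame (Z=0):
  M0 = (-0.1135, +0.1135, 0)
  M1 = (+0.1135, +0.1135, 0)
  M2 = (+0.1135, -0.1135, 0)
  M3 = (-0.1135, -0.1135, 0)
Detected image corners:
  c0 = (361.599822, 446.073119) px
  c1 = (455.706112, 448.048024) px
  c2 = (482.399693, 323.363890) px
  c3 = (389.180976, 308.854070) px
Planar DLT: solve 8×8 A·h = b for H (H[2,2]=1):
  H  [+588.57162 -86.10414 +424.31496]
  H  [+195.07259 +605.71477 +382.36671]
  H  [+0.41671 +0.07899 +1.00000]
B = K⁻¹H; ‖b₁‖=1.015533, ‖b₂‖=1.015533; λ = 2/(‖b₁‖+‖b₂‖) = 0.984705, sign → tz>0 ⇒ λ=+0.984705
r₁ = λ·B[:,0] = (+0.89724,+0.16303,+0.41034); r₂ = λ·B[:,1] = (-0.21256,+0.97405,+0.07778)
r₃ = r₁×r₂ = (-0.38701,-0.15701,+0.90861); SVD([r₁ r₂ r₃]) → R = UVᵀ:
  R  [+0.89724 -0.21256 -0.38701]
  R  [+0.16303 +0.97405 -0.15701]
  R  [+0.41034 +0.07778 +0.90861]
t = (+0.24045, +0.24902, +0.98470) m
tr R = 2.779901; θ = arccos((tr R − 1)/2) = 0.473560 rad = 27.133°
axis k = ((R−Rᵀ)₃₂, (R−Rᵀ)₁₃, (R−Rᵀ)₂₁) / (2 sinθ) = (+0.257415, -0.874169, +0.411783)
rvec = θ·k = (+0.121901, -0.413971, +0.195004)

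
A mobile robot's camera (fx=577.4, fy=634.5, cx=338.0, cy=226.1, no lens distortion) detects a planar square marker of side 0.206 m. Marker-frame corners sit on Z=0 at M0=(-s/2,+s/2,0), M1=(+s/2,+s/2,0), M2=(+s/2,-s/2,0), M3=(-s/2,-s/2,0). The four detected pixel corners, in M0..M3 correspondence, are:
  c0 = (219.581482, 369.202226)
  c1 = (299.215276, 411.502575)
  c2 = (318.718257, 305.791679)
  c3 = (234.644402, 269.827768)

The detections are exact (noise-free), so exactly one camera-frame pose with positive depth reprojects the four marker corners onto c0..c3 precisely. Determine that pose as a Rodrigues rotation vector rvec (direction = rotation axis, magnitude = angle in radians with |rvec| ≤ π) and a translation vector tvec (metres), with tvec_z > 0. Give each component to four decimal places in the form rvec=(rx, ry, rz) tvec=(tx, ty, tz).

rvec=(0.1677, 0.4794, 0.2477) tvec=(-0.1454, 0.2090, 1.1713)

Intrinsics K: fx=577.4, fy=634.5, cx=338.0, cy=226.1
Marker side s = 0.206 m; corners in marker frame (Z=0):
  M0 = (-0.1030, +0.1030, 0)
  M1 = (+0.1030, +0.1030, 0)
  M2 = (+0.1030, -0.1030, 0)
  M3 = (-0.1030, -0.1030, 0)
Detected image corners:
  c0 = (219.581482, 369.202226) px
  c1 = (299.215276, 411.502575) px
  c2 = (318.718257, 305.791679) px
  c3 = (234.644402, 269.827768) px
Planar DLT: solve 8×8 A·h = b for H (H[2,2]=1):
  H  [+297.80948 -33.88011 +266.31290]
  H  [+64.59383 +559.94692 +339.31155]
  H  [-0.37059 +0.18507 +1.00000]
B = K⁻¹H; ‖b₁‖=0.853758, ‖b₂‖=0.853758; λ = 2/(‖b₁‖+‖b₂‖) = 1.171292, sign → tz>0 ⇒ λ=+1.171292
r₁ = λ·B[:,0] = (+0.85822,+0.27392,-0.43407); r₂ = λ·B[:,1] = (-0.19562,+0.95642,+0.21677)
r₃ = r₁×r₂ = (+0.47453,-0.10112,+0.87441); SVD([r₁ r₂ r₃]) → R = UVᵀ:
  R  [+0.85822 -0.19562 +0.47453]
  R  [+0.27392 +0.95642 -0.10112]
  R  [-0.43407 +0.21677 +0.87441]
t = (-0.14542, +0.20899, +1.17129) m
tr R = 2.689054; θ = arccos((tr R − 1)/2) = 0.565115 rad = 32.379°
axis k = ((R−Rᵀ)₃₂, (R−Rᵀ)₁₃, (R−Rᵀ)₂₁) / (2 sinθ) = (+0.296815, +0.848353, +0.438404)
rvec = θ·k = (+0.167735, +0.479417, +0.247749)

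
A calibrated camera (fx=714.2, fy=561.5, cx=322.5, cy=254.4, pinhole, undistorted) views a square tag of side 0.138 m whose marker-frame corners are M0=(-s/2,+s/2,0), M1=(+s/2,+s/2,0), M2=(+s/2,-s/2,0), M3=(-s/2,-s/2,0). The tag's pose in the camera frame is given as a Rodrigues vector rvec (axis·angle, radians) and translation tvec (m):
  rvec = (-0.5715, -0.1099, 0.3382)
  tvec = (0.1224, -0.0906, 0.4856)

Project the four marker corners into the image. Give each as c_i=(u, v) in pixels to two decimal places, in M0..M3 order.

c0=(383.30, 179.14) c1=(589.54, 238.69) c2=(604.28, 124.46) c3=(427.87, 73.25)

Intrinsics K: fx=714.2, fy=561.5, cx=322.5, cy=254.4
Marker side s = 0.138 m; corners in marker frame (Z=0):
  M0 = (-0.0690, +0.0690, 0)
  M1 = (+0.0690, +0.0690, 0)
  M2 = (+0.0690, -0.0690, 0)
  M3 = (-0.0690, -0.0690, 0)
rvec = (-0.5715, -0.1099, 0.3382), |rvec| = θ = 0.67310 rad = 38.566°
Rodrigues: sinθ=0.62342, 1−cosθ=0.21811; R = I + sinθ·[k]× + (1−cosθ)·[k]×²:
    [+0.93912 -0.28300 -0.19483]
    [+0.34347 +0.78770 +0.51142]
    [+0.00874 -0.54721 +0.83695]
t = (0.1224, -0.0906, 0.4856) m
M0: Pc = R·M0+t = (+0.03807, -0.05995, +0.44724); u = 714.2·(+0.03807)/0.44724 + 322.5 = 383.3000, v = 561.5·(-0.05995)/0.44724 + 254.4 = 179.1368
M1: Pc = R·M1+t = (+0.16767, -0.01255, +0.44845); u = 714.2·(+0.16767)/0.44845 + 322.5 = 589.5372, v = 561.5·(-0.01255)/0.44845 + 254.4 = 238.6875
M2: Pc = R·M2+t = (+0.20673, -0.12125, +0.52396); u = 714.2·(+0.20673)/0.52396 + 322.5 = 604.2847, v = 561.5·(-0.12125)/0.52396 + 254.4 = 124.4606
M3: Pc = R·M3+t = (+0.07713, -0.16865, +0.52275); u = 714.2·(+0.07713)/0.52275 + 322.5 = 427.8734, v = 561.5·(-0.16865)/0.52275 + 254.4 = 73.2487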